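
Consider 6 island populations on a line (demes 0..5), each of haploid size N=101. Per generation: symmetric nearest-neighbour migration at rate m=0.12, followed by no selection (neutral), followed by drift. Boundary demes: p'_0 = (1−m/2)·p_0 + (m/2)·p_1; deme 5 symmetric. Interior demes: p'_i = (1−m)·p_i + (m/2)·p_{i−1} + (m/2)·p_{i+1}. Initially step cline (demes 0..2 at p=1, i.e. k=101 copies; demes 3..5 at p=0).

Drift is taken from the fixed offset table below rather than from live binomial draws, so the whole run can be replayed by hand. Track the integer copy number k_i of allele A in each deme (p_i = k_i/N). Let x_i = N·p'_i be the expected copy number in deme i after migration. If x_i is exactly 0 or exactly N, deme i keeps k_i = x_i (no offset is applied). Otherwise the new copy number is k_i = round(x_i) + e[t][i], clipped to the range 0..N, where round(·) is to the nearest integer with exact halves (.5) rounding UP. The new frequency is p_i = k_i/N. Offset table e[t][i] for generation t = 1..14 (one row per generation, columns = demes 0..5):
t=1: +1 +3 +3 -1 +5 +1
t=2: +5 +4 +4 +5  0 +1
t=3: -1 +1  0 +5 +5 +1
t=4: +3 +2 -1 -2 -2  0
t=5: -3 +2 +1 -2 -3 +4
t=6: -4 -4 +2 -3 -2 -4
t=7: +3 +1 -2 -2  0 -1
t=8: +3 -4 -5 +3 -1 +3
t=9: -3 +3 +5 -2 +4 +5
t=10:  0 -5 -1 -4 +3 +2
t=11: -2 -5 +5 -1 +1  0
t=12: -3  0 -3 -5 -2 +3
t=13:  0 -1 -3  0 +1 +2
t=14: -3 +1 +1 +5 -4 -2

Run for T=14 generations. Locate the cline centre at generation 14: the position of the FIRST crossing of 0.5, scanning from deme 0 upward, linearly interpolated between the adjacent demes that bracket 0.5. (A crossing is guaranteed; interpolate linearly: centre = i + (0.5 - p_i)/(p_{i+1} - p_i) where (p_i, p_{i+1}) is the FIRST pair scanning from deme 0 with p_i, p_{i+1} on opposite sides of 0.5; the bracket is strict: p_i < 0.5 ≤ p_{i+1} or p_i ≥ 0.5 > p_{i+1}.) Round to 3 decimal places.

t=0: k=[101 101 101 0 0 0]
t=1: x=[101.0000 101.0000 94.9400 6.0600 0.0000 0.0000] k=[101 101 98 5 0 0]
t=2: x=[101.0000 100.8200 92.6000 10.2800 0.3000 0.0000] k=[101 101 97 15 0 0]
t=3: x=[101.0000 100.7600 92.3200 19.0200 0.9000 0.0000] k=[101 101 92 24 6 0]
t=4: x=[101.0000 100.4600 88.4600 27.0000 6.7200 0.3600] k=[101 101 87 25 5 0]
t=5: x=[101.0000 100.1600 84.1200 27.5200 5.9000 0.3000] k=[101 101 85 26 3 4]
t=6: x=[101.0000 100.0400 82.4200 28.1600 4.4400 3.9400] k=[101 96 84 25 2 0]
t=7: x=[100.7000 95.5800 81.1800 27.1600 3.2600 0.1200] k=[101 97 79 25 3 0]
t=8: x=[100.7600 96.1600 76.8400 26.9200 4.1400 0.1800] k=[101 92 72 30 3 3]
t=9: x=[100.4600 91.3400 70.6800 30.9000 4.6200 3.0000] k=[97 94 76 29 9 8]
t=10: x=[96.8200 93.1000 74.2600 30.6200 10.1400 8.0600] k=[97 88 73 27 13 10]
t=11: x=[96.4600 87.6400 71.1400 28.9200 13.6600 10.1800] k=[94 83 76 28 15 10]
t=12: x=[93.3400 83.2400 73.5400 30.1000 15.4800 10.3000] k=[90 83 71 25 13 13]
t=13: x=[89.5800 82.7000 68.9600 27.0400 13.7200 13.0000] k=[90 82 66 27 15 15]
t=14: x=[89.5200 81.5200 64.6200 28.6200 15.7200 15.0000] k=[87 83 66 34 12 13]

2.484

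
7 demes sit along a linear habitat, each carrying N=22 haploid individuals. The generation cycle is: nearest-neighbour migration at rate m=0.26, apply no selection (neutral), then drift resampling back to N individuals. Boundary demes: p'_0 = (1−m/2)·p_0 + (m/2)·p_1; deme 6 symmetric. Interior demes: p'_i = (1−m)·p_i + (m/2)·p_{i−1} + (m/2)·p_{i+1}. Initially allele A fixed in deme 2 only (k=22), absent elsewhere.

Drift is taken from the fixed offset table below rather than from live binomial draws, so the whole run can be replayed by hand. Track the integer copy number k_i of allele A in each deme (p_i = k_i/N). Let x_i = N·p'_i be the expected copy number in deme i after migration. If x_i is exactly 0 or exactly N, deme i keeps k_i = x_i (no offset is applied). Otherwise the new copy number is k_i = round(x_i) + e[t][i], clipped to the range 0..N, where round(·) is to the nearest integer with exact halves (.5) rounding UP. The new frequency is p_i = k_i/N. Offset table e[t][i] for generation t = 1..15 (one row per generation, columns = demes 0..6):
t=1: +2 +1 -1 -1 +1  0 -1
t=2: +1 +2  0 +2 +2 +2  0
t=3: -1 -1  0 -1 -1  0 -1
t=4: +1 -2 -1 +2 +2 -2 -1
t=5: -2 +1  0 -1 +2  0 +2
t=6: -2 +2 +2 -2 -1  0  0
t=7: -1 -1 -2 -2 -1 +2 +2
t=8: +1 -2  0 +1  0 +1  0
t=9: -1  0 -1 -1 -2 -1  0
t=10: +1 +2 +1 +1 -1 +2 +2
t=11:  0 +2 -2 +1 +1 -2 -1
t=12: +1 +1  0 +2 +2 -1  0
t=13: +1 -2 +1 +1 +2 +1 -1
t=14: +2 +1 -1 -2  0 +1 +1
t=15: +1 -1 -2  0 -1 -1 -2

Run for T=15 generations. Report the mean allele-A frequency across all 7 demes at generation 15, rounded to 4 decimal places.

t=0: k=[0 0 22 0 0 0 0]
t=1: x=[0.0000 2.8600 16.2800 2.8600 0.0000 0.0000 0.0000] k=[0 4 15 2 0 0 0]
t=2: x=[0.5200 4.9100 11.8800 3.4300 0.2600 0.0000 0.0000] k=[2 7 12 5 2 0 0]
t=3: x=[2.6500 7.0000 10.4400 5.5200 2.1300 0.2600 0.0000] k=[2 6 10 5 1 0 0]
t=4: x=[2.5200 6.0000 8.8300 5.1300 1.3900 0.1300 0.0000] k=[4 4 8 7 3 0 0]
t=5: x=[4.0000 4.5200 7.3500 6.6100 3.1300 0.3900 0.0000] k=[2 6 7 6 5 0 0]
t=6: x=[2.5200 5.6100 6.7400 6.0000 4.4800 0.6500 0.0000] k=[1 8 9 4 3 1 0]
t=7: x=[1.9100 7.2200 8.2200 4.5200 2.8700 1.1300 0.1300] k=[1 6 6 3 2 3 2]
t=8: x=[1.6500 5.3500 5.6100 3.2600 2.2600 2.7400 2.1300] k=[3 3 6 4 2 4 2]
t=9: x=[3.0000 3.3900 5.3500 4.0000 2.5200 3.4800 2.2600] k=[2 3 4 3 1 2 2]
t=10: x=[2.1300 3.0000 3.7400 2.8700 1.3900 1.8700 2.0000] k=[3 5 5 4 0 4 4]
t=11: x=[3.2600 4.7400 4.8700 3.6100 1.0400 3.4800 4.0000] k=[3 7 3 5 2 1 3]
t=12: x=[3.5200 5.9600 3.7800 4.3500 2.2600 1.3900 2.7400] k=[5 7 4 6 4 0 3]
t=13: x=[5.2600 6.3500 4.6500 5.4800 3.7400 0.9100 2.6100] k=[6 4 6 6 6 2 2]
t=14: x=[5.7400 4.5200 5.7400 6.0000 5.4800 2.5200 2.0000] k=[8 6 5 4 5 4 3]
t=15: x=[7.7400 6.1300 5.0000 4.2600 4.7400 4.0000 3.1300] k=[9 5 3 4 4 3 1]

0.1883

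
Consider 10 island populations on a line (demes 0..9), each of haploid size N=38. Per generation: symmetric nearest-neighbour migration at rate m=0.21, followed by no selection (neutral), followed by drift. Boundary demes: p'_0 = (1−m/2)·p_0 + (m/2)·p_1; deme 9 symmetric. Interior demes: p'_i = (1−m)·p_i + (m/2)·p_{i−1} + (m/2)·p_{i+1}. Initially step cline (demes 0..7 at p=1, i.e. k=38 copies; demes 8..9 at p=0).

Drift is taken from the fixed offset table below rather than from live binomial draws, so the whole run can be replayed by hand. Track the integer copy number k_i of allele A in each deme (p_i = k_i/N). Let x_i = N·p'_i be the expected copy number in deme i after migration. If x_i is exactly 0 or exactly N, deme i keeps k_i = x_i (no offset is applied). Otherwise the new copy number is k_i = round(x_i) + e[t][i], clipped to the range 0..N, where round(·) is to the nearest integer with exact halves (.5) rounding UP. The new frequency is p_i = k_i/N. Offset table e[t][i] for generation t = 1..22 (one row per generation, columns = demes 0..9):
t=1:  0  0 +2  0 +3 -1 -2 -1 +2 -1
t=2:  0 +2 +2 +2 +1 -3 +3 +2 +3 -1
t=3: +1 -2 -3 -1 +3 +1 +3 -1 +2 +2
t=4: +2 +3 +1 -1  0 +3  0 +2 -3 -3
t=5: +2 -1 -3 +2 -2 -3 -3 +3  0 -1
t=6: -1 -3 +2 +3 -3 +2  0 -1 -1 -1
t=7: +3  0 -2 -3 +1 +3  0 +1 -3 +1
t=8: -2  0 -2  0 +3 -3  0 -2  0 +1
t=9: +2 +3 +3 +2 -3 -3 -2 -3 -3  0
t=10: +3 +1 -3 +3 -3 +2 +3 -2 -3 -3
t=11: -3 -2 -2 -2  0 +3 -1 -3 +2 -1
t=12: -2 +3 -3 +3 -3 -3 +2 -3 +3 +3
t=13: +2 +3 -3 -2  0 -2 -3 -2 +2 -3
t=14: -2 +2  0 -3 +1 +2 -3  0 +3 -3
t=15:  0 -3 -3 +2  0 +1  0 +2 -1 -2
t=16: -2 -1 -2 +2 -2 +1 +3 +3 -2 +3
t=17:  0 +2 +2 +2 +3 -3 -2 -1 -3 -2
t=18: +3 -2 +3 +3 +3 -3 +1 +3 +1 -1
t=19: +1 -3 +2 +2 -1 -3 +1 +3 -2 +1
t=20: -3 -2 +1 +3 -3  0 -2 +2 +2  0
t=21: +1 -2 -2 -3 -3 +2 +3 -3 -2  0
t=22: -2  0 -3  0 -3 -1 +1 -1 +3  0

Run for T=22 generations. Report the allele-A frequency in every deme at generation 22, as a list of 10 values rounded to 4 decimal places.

[0.8421, 0.8158, 0.8158, 0.8684, 0.6842, 0.6842, 0.6842, 0.5000, 0.3947, 0.1842]

t=0: k=[38 38 38 38 38 38 38 38 0 0]
t=1: x=[38.0000 38.0000 38.0000 38.0000 38.0000 38.0000 38.0000 34.0100 3.9900 0.0000] k=[38 38 38 38 38 38 38 33 6 0]
t=2: x=[38.0000 38.0000 38.0000 38.0000 38.0000 38.0000 37.4750 30.6900 8.2050 0.6300] k=[38 38 38 38 38 38 38 33 11 0]
t=3: x=[38.0000 38.0000 38.0000 38.0000 38.0000 38.0000 37.4750 31.2150 12.1550 1.1550] k=[38 38 38 38 38 38 38 30 14 3]
t=4: x=[38.0000 38.0000 38.0000 38.0000 38.0000 38.0000 37.1600 29.1600 14.5250 4.1550] k=[38 38 38 38 38 38 37 31 12 1]
t=5: x=[38.0000 38.0000 38.0000 38.0000 38.0000 37.8950 36.4750 29.6350 12.8400 2.1550] k=[38 38 38 38 38 35 33 33 13 1]
t=6: x=[38.0000 38.0000 38.0000 38.0000 37.6850 35.1050 33.2100 30.9000 13.8400 2.2600] k=[38 38 38 38 35 37 33 30 13 1]
t=7: x=[38.0000 38.0000 38.0000 37.6850 35.5250 36.3700 33.1050 28.5300 13.5250 2.2600] k=[38 38 38 35 37 38 33 30 11 3]
t=8: x=[38.0000 38.0000 37.6850 35.5250 36.8950 37.3700 33.2100 28.3200 12.1550 3.8400] k=[38 38 36 36 38 34 33 26 12 5]
t=9: x=[38.0000 37.7900 36.2100 36.2100 37.3700 34.3150 32.3700 25.2650 12.7350 5.7350] k=[38 38 38 38 34 31 30 22 10 6]
t=10: x=[38.0000 38.0000 38.0000 37.5800 34.1050 31.2100 29.2650 21.5800 10.8400 6.4200] k=[38 38 38 38 31 33 32 20 8 3]
t=11: x=[38.0000 38.0000 38.0000 37.2650 31.9450 32.6850 30.8450 20.0000 8.7350 3.5250] k=[38 38 38 35 32 36 30 17 11 3]
t=12: x=[38.0000 38.0000 37.6850 35.0000 32.7350 34.9500 29.2650 17.7350 10.7900 3.8400] k=[38 38 35 38 30 32 31 15 14 7]
t=13: x=[38.0000 37.6850 35.6300 36.8450 31.0500 31.6850 29.4250 16.5750 13.3700 7.7350] k=[38 38 33 35 31 30 26 15 15 5]
t=14: x=[38.0000 37.4750 33.7350 34.3700 31.3150 29.6850 25.2650 16.1550 13.9500 6.0500] k=[38 38 34 31 32 32 22 16 17 3]
t=15: x=[38.0000 37.5800 34.1050 31.4200 31.8950 30.9500 22.4200 16.7350 15.4250 4.4700] k=[38 35 31 33 32 32 22 19 14 2]
t=16: x=[37.6850 34.8950 31.6300 32.6850 32.1050 30.9500 22.7350 18.7900 13.2650 3.2600] k=[36 34 30 35 30 32 26 22 11 6]
t=17: x=[35.7900 33.7900 30.9450 33.9500 30.7350 31.1600 26.2100 21.2650 11.6300 6.5250] k=[36 36 33 36 34 28 24 20 9 5]
t=18: x=[36.0000 35.6850 33.6300 35.4750 33.5800 28.2100 24.0000 19.2650 9.7350 5.4200] k=[38 34 37 38 37 25 25 22 11 4]
t=19: x=[37.5800 34.7350 36.7900 37.7900 35.8450 26.2600 24.6850 21.1600 11.4200 4.7350] k=[38 32 38 38 35 23 26 24 9 6]
t=20: x=[37.3700 33.2600 37.3700 37.6850 34.0550 24.5750 25.4750 22.6350 10.2600 6.3150] k=[34 31 38 38 31 25 23 25 12 6]
t=21: x=[33.6850 32.0500 37.2650 37.2650 31.1050 25.4200 23.4200 23.4250 12.7350 6.6300] k=[35 30 35 34 28 27 26 20 11 7]
t=22: x=[34.4750 31.0500 34.3700 33.4750 28.5250 27.0000 25.4750 19.6850 11.5250 7.4200] k=[32 31 31 33 26 26 26 19 15 7]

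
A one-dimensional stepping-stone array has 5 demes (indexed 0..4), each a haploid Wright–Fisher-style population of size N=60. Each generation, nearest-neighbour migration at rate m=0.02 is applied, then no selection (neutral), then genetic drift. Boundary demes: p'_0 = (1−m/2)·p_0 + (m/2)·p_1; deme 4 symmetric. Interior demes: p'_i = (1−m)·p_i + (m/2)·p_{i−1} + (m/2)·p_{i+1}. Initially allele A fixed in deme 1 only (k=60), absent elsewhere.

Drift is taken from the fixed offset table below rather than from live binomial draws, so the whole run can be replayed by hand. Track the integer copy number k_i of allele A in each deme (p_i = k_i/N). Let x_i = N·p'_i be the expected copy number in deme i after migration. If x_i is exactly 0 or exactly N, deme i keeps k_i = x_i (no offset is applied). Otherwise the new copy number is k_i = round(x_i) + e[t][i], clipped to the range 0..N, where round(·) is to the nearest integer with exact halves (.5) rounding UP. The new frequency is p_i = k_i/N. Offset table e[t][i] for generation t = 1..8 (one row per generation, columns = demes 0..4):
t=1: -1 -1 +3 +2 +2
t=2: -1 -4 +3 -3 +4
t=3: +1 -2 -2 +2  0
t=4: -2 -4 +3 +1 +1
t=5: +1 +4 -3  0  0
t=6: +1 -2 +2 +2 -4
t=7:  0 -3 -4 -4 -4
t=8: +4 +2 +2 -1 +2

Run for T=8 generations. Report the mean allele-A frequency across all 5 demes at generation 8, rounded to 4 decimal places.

t=0: k=[0 60 0 0 0]
t=1: x=[0.6000 58.8000 0.6000 0.0000 0.0000] k=[0 58 4 0 0]
t=2: x=[0.5800 56.8800 4.5000 0.0400 0.0000] k=[0 53 8 0 0]
t=3: x=[0.5300 52.0200 8.3700 0.0800 0.0000] k=[2 50 6 2 0]
t=4: x=[2.4800 49.0800 6.4000 2.0200 0.0200] k=[0 45 9 3 1]
t=5: x=[0.4500 44.1900 9.3000 3.0400 1.0200] k=[1 48 6 3 1]
t=6: x=[1.4700 47.1100 6.3900 3.0100 1.0200] k=[2 45 8 5 0]
t=7: x=[2.4300 44.2000 8.3400 4.9800 0.0500] k=[2 41 4 1 0]
t=8: x=[2.3900 40.2400 4.3400 1.0200 0.0100] k=[6 42 6 0 2]

0.1867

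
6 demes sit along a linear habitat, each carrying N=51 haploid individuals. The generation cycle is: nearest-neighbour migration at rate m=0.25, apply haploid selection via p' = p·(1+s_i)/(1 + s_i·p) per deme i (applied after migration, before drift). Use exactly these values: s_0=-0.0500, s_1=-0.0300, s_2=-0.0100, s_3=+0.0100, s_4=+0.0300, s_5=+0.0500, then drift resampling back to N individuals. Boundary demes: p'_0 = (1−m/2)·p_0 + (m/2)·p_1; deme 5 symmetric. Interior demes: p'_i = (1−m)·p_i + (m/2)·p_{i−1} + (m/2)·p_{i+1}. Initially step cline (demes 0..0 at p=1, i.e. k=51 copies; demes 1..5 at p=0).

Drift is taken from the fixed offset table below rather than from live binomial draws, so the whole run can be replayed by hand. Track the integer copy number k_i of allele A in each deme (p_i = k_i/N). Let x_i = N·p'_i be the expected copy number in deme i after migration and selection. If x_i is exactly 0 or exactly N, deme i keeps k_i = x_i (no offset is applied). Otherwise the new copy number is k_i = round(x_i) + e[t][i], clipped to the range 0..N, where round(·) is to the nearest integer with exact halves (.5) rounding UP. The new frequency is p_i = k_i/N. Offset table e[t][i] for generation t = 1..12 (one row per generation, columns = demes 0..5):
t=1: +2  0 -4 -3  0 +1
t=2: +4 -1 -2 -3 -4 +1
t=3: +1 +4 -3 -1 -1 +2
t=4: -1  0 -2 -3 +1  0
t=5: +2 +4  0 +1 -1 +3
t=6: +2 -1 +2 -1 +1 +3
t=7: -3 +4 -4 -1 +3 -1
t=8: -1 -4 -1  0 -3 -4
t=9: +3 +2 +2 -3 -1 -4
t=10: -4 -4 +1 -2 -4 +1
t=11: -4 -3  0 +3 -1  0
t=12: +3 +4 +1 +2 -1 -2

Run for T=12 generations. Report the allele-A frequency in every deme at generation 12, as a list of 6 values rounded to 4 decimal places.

[0.3529, 0.2941, 0.1765, 0.1176, 0.0000, 0.0000]

t=0: k=[51 0 0 0 0 0]
t=1: x=[44.3333 6.2070 0.0000 0.0000 0.0000 0.0000] k=[46 6 0 0 0 0]
t=2: x=[40.5812 10.0028 0.7426 0.0000 0.0000 0.0000] k=[45 9 0 0 0 0]
t=3: x=[40.0658 12.0918 1.1140 0.0000 0.0000 0.0000] k=[41 16 0 0 0 0]
t=4: x=[37.3688 16.7803 1.9808 0.0000 0.0000 0.0000] k=[36 17 0 0 0 0]
t=5: x=[33.0327 16.9040 2.1046 0.0000 0.0000 0.0000] k=[35 21 2 0 0 0]
t=6: x=[32.6519 20.0035 4.0871 0.2525 0.0000 0.0000] k=[35 19 6 0 0 0]
t=7: x=[32.3982 19.0104 6.8154 0.7574 0.0000 0.0000] k=[29 23 3 0 0 0]
t=8: x=[27.6020 20.8734 5.0789 0.3787 0.0000 0.0000] k=[27 17 4 0 0 0]
t=9: x=[25.0961 16.2855 5.0789 0.5050 0.0000 0.0000] k=[28 18 7 0 0 0]
t=10: x=[26.0969 17.5230 7.4359 0.8836 0.0000 0.0000] k=[22 14 8 0 0 0]
t=11: x=[20.3694 13.9393 7.6842 1.0098 0.0000 0.0000] k=[16 11 8 4 0 0]
t=12: x=[14.8298 10.9852 7.8083 4.0368 0.5148 0.0000] k=[18 15 9 6 0 0]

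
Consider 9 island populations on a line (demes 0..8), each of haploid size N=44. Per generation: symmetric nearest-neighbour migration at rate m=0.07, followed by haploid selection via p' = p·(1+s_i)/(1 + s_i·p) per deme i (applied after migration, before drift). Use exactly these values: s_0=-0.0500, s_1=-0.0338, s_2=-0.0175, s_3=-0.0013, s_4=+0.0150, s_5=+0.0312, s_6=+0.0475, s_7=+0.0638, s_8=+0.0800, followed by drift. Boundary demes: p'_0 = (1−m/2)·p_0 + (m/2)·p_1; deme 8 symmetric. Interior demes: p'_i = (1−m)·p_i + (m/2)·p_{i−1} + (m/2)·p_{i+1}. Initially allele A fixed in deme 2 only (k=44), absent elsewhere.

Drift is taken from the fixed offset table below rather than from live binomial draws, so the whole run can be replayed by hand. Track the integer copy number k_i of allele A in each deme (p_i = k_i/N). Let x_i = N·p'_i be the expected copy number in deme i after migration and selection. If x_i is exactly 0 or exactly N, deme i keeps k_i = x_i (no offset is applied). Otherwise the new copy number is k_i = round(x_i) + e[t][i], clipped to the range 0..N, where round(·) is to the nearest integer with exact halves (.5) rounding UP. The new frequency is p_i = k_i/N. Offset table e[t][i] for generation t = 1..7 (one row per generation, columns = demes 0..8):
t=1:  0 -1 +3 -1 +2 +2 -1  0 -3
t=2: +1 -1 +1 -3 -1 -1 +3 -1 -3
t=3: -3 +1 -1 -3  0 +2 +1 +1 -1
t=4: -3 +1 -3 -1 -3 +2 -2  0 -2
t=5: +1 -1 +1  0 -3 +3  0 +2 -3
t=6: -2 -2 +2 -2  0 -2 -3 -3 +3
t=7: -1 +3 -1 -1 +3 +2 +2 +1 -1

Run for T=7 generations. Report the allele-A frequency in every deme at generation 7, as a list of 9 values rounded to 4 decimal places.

t=0: k=[0 0 44 0 0 0 0 0 0]
t=1: x=[0.0000 1.4897 40.8690 1.5381 0.0000 0.0000 0.0000 0.0000 0.0000] k=[0 0 44 1 0 0 0 0 0]
t=2: x=[0.0000 1.4897 40.9046 2.4670 0.0355 0.0000 0.0000 0.0000 0.0000] k=[0 0 42 0 0 0 0 0 0]
t=3: x=[0.0000 1.4219 38.9820 1.4682 0.0000 0.0000 0.0000 0.0000 0.0000] k=[0 2 38 0 0 0 0 0 0]
t=4: x=[0.0665 3.0897 35.2873 1.3283 0.0000 0.0000 0.0000 0.0000 0.0000] k=[0 4 32 0 0 0 0 0 0]
t=5: x=[0.1330 4.6939 29.7303 1.1186 0.0000 0.0000 0.0000 0.0000 0.0000] k=[1 4 31 1 0 0 0 0 0]
t=6: x=[1.0511 4.6939 28.8300 2.0125 0.0355 0.0000 0.0000 0.0000 0.0000] k=[0 3 31 0 0 0 0 0 0]
t=7: x=[0.0998 3.7552 28.7596 1.0836 0.0000 0.0000 0.0000 0.0000 0.0000] k=[0 7 28 0 0 0 0 0 0]

[0.0000, 0.1591, 0.6364, 0.0000, 0.0000, 0.0000, 0.0000, 0.0000, 0.0000]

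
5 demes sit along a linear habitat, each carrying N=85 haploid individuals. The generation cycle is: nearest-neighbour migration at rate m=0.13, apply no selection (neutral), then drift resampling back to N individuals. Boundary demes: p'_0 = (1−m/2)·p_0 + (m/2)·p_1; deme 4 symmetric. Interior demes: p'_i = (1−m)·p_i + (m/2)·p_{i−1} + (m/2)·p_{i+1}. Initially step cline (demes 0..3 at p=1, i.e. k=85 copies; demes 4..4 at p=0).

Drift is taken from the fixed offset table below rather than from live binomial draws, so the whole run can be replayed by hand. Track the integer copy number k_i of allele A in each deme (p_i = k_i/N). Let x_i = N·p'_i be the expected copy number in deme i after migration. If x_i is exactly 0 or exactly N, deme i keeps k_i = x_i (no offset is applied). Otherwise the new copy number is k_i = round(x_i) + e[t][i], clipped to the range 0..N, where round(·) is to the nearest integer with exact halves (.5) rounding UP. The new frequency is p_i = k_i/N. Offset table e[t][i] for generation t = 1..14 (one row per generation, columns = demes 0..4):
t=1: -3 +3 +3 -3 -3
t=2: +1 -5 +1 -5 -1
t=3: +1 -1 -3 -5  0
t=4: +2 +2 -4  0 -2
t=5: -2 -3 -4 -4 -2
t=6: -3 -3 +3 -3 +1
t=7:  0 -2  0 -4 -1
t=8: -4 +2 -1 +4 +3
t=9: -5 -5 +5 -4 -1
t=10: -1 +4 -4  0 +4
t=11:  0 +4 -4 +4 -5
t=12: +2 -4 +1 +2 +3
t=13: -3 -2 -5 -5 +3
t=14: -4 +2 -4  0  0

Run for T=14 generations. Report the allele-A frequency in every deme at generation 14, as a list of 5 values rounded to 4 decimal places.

t=0: k=[85 85 85 85 0]
t=1: x=[85.0000 85.0000 85.0000 79.4750 5.5250] k=[85 85 85 76 3]
t=2: x=[85.0000 85.0000 84.4150 71.8400 7.7450] k=[85 85 85 67 7]
t=3: x=[85.0000 85.0000 83.8300 64.2700 10.9000] k=[85 85 81 59 11]
t=4: x=[85.0000 84.7400 79.8300 57.3100 14.1200] k=[85 85 76 57 12]
t=5: x=[85.0000 84.4150 75.3500 55.3100 14.9250] k=[85 81 71 51 13]
t=6: x=[84.7400 80.6100 70.3500 49.8300 15.4700] k=[82 78 73 47 16]
t=7: x=[81.7400 77.9350 71.6350 46.6750 18.0150] k=[82 76 72 43 17]
t=8: x=[81.6100 76.1300 70.3750 43.1950 18.6900] k=[78 78 69 47 22]
t=9: x=[78.0000 77.4150 68.1550 46.8050 23.6250] k=[73 72 73 43 23]
t=10: x=[72.9350 72.1300 70.9850 43.6500 24.3000] k=[72 76 67 44 28]
t=11: x=[72.2600 75.1550 66.0900 44.4550 29.0400] k=[72 79 62 48 24]
t=12: x=[72.4550 77.4400 62.1950 47.3500 25.5600] k=[74 73 63 49 29]
t=13: x=[73.9350 72.4150 62.7400 48.6100 30.3000] k=[71 70 58 44 33]
t=14: x=[70.9350 69.2850 57.8700 44.1950 33.7150] k=[67 71 54 44 34]

[0.7882, 0.8353, 0.6353, 0.5176, 0.4000]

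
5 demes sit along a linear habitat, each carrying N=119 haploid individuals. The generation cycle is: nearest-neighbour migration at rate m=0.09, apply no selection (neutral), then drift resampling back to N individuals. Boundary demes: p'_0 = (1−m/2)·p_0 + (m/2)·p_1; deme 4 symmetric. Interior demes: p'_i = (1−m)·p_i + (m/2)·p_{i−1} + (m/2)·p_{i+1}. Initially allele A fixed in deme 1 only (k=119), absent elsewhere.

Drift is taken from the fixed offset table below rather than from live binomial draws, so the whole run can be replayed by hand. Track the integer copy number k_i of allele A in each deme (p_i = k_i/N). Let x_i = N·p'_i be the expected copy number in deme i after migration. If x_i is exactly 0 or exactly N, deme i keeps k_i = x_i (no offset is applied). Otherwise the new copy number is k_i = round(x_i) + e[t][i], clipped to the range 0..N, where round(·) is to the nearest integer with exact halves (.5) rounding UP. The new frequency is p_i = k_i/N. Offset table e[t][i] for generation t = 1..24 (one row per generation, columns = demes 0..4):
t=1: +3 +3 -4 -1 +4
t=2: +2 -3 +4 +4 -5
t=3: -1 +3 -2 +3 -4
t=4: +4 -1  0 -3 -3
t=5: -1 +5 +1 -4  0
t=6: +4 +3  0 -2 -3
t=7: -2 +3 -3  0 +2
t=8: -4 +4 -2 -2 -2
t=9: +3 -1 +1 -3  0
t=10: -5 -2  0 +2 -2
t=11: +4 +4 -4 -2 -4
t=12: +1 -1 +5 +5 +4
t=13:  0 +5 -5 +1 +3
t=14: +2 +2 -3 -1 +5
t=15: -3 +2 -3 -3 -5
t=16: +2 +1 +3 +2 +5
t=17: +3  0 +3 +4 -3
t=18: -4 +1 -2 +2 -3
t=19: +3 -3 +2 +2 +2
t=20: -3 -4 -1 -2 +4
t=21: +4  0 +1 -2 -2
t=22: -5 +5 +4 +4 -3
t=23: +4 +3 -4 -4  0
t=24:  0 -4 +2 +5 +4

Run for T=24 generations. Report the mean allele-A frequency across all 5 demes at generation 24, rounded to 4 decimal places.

t=0: k=[0 119 0 0 0]
t=1: x=[5.3550 108.2900 5.3550 0.0000 0.0000] k=[8 111 1 0 0]
t=2: x=[12.6350 101.4150 5.9050 0.0450 0.0000] k=[15 98 10 4 0]
t=3: x=[18.7350 90.3050 13.6900 4.0900 0.1800] k=[18 93 12 7 0]
t=4: x=[21.3750 85.9800 15.4200 6.9100 0.3150] k=[25 85 15 4 0]
t=5: x=[27.7000 79.1500 17.6550 4.3150 0.1800] k=[27 84 19 0 0]
t=6: x=[29.5650 78.5100 21.0700 0.8550 0.0000] k=[34 82 21 0 0]
t=7: x=[36.1600 77.0950 22.8000 0.9450 0.0000] k=[34 80 20 1 0]
t=8: x=[36.0700 75.2300 21.8450 1.8100 0.0450] k=[32 79 20 0 0]
t=9: x=[34.1150 74.2300 21.7550 0.9000 0.0000] k=[37 73 23 0 0]
t=10: x=[38.6200 69.1300 24.2150 1.0350 0.0000] k=[34 67 24 3 0]
t=11: x=[35.4850 63.5800 24.9900 3.8100 0.1350] k=[39 68 21 2 0]
t=12: x=[40.3050 64.5800 22.2600 2.7650 0.0900] k=[41 64 27 8 4]
t=13: x=[42.0350 61.3000 27.8100 8.6750 4.1800] k=[42 66 23 10 7]
t=14: x=[43.0800 62.9850 24.3500 10.4500 7.1350] k=[45 65 21 9 12]
t=15: x=[45.9000 62.1200 22.4400 9.6750 11.8650] k=[43 64 19 7 7]
t=16: x=[43.9450 61.0300 20.4850 7.5400 7.0000] k=[46 62 23 10 12]
t=17: x=[46.7200 59.5250 24.1700 10.6750 11.9100] k=[50 60 27 15 9]
t=18: x=[50.4500 58.0650 27.9450 15.2700 9.2700] k=[46 59 26 17 6]
t=19: x=[46.5850 56.9300 27.0800 16.9100 6.4950] k=[50 54 29 19 8]
t=20: x=[50.1800 52.6950 29.6750 18.9550 8.4950] k=[47 49 29 17 12]
t=21: x=[47.0900 48.0100 29.3600 17.3150 12.2250] k=[51 48 30 15 10]
t=22: x=[50.8650 47.3250 30.1350 15.4500 10.2250] k=[46 52 34 19 7]
t=23: x=[46.2700 50.9200 34.1350 19.1350 7.5400] k=[50 54 30 15 8]
t=24: x=[50.1800 52.7400 30.4050 15.3600 8.3150] k=[50 49 32 20 12]

0.2739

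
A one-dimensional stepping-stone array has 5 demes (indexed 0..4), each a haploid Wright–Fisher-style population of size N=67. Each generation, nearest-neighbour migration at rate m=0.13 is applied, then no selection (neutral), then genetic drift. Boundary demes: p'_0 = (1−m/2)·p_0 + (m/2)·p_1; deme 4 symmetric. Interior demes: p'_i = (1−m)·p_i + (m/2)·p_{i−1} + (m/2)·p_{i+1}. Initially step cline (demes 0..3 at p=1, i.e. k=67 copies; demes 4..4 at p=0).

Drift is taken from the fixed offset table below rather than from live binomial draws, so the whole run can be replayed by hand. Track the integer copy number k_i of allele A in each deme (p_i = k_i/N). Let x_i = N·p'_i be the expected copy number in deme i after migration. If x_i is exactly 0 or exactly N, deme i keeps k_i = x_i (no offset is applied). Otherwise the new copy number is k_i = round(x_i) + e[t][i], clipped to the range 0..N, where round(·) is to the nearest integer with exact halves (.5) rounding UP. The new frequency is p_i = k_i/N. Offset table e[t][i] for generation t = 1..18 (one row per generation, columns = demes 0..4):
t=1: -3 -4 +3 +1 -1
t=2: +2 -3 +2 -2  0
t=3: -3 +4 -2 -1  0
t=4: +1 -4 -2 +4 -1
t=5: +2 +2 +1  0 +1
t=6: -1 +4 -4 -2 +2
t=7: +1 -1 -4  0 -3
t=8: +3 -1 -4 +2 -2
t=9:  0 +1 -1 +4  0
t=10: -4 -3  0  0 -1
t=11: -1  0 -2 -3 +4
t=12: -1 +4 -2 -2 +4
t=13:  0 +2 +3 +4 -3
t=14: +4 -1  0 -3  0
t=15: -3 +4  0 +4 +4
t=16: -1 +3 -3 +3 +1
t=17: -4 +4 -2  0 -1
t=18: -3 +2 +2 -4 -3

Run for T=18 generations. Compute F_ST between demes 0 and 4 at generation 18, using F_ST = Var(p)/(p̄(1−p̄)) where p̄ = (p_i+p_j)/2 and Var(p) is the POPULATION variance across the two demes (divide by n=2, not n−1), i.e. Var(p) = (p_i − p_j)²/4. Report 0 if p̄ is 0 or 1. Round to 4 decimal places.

0.0839

t=0: k=[67 67 67 67 0]
t=1: x=[67.0000 67.0000 67.0000 62.6450 4.3550] k=[67 67 67 64 3]
t=2: x=[67.0000 67.0000 66.8050 60.2300 6.9650] k=[67 67 67 58 7]
t=3: x=[67.0000 67.0000 66.4150 55.2700 10.3150] k=[67 67 64 54 10]
t=4: x=[67.0000 66.8050 63.5450 51.7900 12.8600] k=[67 63 62 56 12]
t=5: x=[66.7400 63.1950 61.6750 53.5300 14.8600] k=[67 65 63 54 16]
t=6: x=[66.8700 65.0000 62.5450 52.1150 18.4700] k=[66 67 59 50 20]
t=7: x=[66.0650 66.4150 58.9350 48.6350 21.9500] k=[67 65 55 49 19]
t=8: x=[66.8700 64.4800 55.2600 47.4400 20.9500] k=[67 63 51 49 19]
t=9: x=[66.7400 62.4800 51.6500 47.1800 20.9500] k=[67 63 51 51 21]
t=10: x=[66.7400 62.4800 51.7800 49.0500 22.9500] k=[63 59 52 49 22]
t=11: x=[62.7400 58.8050 52.2600 47.4400 23.7550] k=[62 59 50 44 28]
t=12: x=[61.8050 58.6100 50.1950 43.3500 29.0400] k=[61 63 48 41 33]
t=13: x=[61.1300 61.8950 48.5200 40.9350 33.5200] k=[61 64 52 45 31]
t=14: x=[61.1950 63.0250 52.3250 44.5450 31.9100] k=[65 62 52 42 32]
t=15: x=[64.8050 61.5450 52.0000 42.0000 32.6500] k=[62 66 52 46 37]
t=16: x=[62.2600 64.8300 52.5200 45.8050 37.5850] k=[61 67 50 49 39]
t=17: x=[61.3900 65.5050 51.0400 48.4150 39.6500] k=[57 67 49 48 39]
t=18: x=[57.6500 65.1800 50.1050 47.4800 39.5850] k=[55 67 52 43 37]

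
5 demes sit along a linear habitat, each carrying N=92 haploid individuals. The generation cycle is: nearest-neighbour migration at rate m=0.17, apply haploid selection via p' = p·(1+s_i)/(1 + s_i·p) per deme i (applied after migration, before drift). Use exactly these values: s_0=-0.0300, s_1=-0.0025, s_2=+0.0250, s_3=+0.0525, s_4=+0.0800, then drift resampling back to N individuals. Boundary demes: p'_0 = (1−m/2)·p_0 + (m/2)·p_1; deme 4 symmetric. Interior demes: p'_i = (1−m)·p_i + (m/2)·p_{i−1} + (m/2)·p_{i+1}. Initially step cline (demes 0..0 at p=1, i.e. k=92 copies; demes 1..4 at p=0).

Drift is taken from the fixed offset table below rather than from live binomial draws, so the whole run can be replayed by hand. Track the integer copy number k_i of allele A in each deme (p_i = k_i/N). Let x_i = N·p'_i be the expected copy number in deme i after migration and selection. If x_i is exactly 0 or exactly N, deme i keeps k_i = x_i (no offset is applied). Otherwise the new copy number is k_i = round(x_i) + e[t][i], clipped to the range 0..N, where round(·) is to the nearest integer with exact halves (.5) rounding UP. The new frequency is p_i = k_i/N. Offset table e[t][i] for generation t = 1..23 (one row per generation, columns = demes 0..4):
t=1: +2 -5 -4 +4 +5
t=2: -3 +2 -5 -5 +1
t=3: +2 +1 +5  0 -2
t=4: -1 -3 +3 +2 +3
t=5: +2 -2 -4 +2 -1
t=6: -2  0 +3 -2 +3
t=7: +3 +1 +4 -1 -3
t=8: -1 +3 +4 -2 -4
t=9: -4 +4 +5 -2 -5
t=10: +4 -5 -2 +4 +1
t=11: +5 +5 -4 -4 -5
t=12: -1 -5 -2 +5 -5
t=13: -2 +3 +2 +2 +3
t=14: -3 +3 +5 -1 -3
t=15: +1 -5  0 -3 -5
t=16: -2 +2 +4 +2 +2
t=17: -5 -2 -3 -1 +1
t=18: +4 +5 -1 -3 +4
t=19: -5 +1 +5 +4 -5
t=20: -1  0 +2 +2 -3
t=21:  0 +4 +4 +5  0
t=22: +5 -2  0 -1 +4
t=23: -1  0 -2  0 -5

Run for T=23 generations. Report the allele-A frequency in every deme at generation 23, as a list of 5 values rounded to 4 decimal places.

[0.3370, 0.3696, 0.3587, 0.2717, 0.0978]

t=0: k=[92 0 0 0 0]
t=1: x=[83.9593 7.8021 0.0000 0.0000 0.0000] k=[86 3 0 0 0]
t=2: x=[78.6000 9.7781 0.2614 0.0000 0.0000] k=[76 12 0 0 0]
t=3: x=[70.0551 16.3863 1.0452 0.0000 0.0000] k=[72 17 6 0 0]
t=4: x=[66.7711 20.6998 6.5741 0.5366 0.0000] k=[66 18 10 3 0]
t=5: x=[61.3001 21.3589 10.3089 3.5087 0.2753] k=[63 19 6 6 0]
t=6: x=[58.6149 21.5936 7.2686 5.7602 0.5506] k=[57 22 10 4 4]
t=7: x=[53.3440 23.9107 10.7421 4.7346 4.3050] k=[56 25 15 4 1]
t=8: x=[52.6808 26.7375 15.2262 4.9126 1.3539] k=[52 30 19 3 0]
t=9: x=[49.4342 30.8836 18.9438 4.3104 0.2753] k=[45 35 24 2 0]
t=10: x=[43.4511 34.8608 23.4944 3.8860 0.1836] k=[47 30 21 8 1]
t=11: x=[44.8547 30.6288 21.0583 8.9135 1.7202] k=[50 36 17 5 0]
t=12: x=[48.1115 35.5204 17.9491 5.8700 0.4588] k=[47 31 16 11 0]
t=13: x=[44.9396 31.0335 17.1925 10.9750 1.0090] k=[43 34 19 13 4]
t=14: x=[41.5401 33.4367 20.1509 13.3173 5.1250] k=[39 36 25 12 2]
t=15: x=[38.0636 35.2655 25.2802 12.8088 3.0704] k=[39 30 25 10 0]
t=16: x=[37.5562 30.2891 24.5924 10.9074 0.9173] k=[36 32 29 13 3]
t=17: x=[34.9972 32.0327 28.3773 14.1105 4.1441] k=[30 30 25 13 5]
t=18: x=[29.3875 29.5248 24.8503 13.9343 6.1043] k=[33 35 24 11 10]
t=19: x=[32.5267 33.8414 24.2686 12.5649 10.7971] k=[28 35 29 17 6]
t=20: x=[27.9982 33.8414 28.9779 17.8083 7.4449] k=[27 34 31 20 4]
t=21: x=[27.0102 33.0969 30.8240 20.3751 5.7619] k=[27 37 35 25 6]
t=22: x=[27.2621 35.9252 34.8530 25.1594 8.1701] k=[32 34 35 24 12]
t=23: x=[31.5357 33.8614 34.5108 24.8317 13.9042] k=[31 34 33 25 9]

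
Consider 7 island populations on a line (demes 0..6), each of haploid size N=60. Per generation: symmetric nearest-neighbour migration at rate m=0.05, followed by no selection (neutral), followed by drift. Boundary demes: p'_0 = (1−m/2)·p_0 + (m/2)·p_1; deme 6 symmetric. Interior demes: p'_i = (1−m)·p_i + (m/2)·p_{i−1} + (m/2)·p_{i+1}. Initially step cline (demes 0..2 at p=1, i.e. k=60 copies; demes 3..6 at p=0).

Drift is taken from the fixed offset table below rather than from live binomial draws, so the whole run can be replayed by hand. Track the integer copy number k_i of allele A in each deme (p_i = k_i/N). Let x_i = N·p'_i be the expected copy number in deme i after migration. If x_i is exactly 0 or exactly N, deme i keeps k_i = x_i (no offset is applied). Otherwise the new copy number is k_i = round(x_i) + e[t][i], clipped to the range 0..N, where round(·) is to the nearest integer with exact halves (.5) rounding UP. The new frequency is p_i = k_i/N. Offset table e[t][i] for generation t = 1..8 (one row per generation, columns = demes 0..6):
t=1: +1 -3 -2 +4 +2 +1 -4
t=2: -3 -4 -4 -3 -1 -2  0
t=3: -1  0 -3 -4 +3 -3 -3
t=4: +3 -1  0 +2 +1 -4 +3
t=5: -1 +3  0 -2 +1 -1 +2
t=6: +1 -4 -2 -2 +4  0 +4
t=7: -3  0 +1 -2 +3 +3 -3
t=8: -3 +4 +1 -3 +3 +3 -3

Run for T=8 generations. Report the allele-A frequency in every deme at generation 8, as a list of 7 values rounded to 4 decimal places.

[0.9000, 0.9667, 0.7167, 0.0000, 0.2500, 0.1000, 0.0000]

t=0: k=[60 60 60 0 0 0 0]
t=1: x=[60.0000 60.0000 58.5000 1.5000 0.0000 0.0000 0.0000] k=[60 60 57 6 0 0 0]
t=2: x=[60.0000 59.9250 55.8000 7.1250 0.1500 0.0000 0.0000] k=[60 56 52 4 0 0 0]
t=3: x=[59.9000 56.0000 50.9000 5.1000 0.1000 0.0000 0.0000] k=[59 56 48 1 3 0 0]
t=4: x=[58.9250 55.8750 47.0250 2.2250 2.8750 0.0750 0.0000] k=[60 55 47 4 4 0 0]
t=5: x=[59.8750 54.9250 46.1250 5.0750 3.9000 0.1000 0.0000] k=[59 58 46 3 5 0 0]
t=6: x=[58.9750 57.7250 45.2250 4.1250 4.8250 0.1250 0.0000] k=[60 54 43 2 9 0 0]
t=7: x=[59.8500 53.8750 42.2500 3.2000 8.6000 0.2250 0.0000] k=[57 54 43 1 12 3 0]
t=8: x=[56.9250 53.8000 42.2250 2.3250 11.5000 3.1500 0.0750] k=[54 58 43 0 15 6 0]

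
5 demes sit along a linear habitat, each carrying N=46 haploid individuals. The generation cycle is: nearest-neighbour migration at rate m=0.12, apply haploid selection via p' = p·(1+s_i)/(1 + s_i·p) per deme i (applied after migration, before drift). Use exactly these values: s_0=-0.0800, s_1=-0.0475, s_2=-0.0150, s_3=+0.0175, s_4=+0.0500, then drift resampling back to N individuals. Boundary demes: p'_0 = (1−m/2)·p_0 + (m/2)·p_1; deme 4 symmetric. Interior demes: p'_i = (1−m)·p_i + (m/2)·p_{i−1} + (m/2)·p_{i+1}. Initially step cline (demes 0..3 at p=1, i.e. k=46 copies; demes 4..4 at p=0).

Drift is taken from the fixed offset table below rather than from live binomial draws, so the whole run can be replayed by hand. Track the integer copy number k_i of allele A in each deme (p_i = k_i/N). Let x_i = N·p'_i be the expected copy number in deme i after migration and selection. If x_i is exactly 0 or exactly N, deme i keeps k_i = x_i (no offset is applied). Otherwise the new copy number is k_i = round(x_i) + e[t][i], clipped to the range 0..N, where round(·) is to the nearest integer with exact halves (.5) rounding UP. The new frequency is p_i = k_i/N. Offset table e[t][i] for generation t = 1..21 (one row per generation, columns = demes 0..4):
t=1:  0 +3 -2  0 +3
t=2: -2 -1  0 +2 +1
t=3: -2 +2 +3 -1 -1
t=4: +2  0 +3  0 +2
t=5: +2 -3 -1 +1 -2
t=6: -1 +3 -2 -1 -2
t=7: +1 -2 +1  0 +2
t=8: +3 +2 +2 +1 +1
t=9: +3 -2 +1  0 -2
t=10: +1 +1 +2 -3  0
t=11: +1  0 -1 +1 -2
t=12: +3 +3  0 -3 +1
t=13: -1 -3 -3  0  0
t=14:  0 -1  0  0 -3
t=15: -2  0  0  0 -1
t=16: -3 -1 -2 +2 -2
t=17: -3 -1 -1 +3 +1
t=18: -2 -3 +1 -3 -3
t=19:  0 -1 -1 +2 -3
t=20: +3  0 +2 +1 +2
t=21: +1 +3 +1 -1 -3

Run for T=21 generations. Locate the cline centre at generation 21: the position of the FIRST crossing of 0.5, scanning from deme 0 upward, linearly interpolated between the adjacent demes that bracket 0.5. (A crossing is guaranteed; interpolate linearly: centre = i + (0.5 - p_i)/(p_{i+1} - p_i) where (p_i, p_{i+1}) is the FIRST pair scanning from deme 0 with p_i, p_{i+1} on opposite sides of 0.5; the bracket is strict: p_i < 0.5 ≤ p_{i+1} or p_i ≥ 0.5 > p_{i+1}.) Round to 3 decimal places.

t=0: k=[46 46 46 46 0]
t=1: x=[46.0000 46.0000 46.0000 43.2847 2.8893] k=[46 46 46 43 6]
t=2: x=[46.0000 46.0000 45.8173 41.0373 8.5546] k=[46 46 46 43 10]
t=3: x=[46.0000 46.0000 45.8173 41.2741 12.4173] k=[46 46 46 40 11]
t=4: x=[46.0000 46.0000 45.6346 38.7269 13.1943] k=[46 46 46 39 15]
t=5: x=[46.0000 46.0000 45.5737 38.0942 16.9590] k=[46 46 45 39 15]
t=6: x=[46.0000 45.9370 44.6808 38.0349 16.9590] k=[46 46 43 37 15]
t=7: x=[46.0000 45.8111 42.7750 36.1747 16.8373] k=[46 44 44 36 19]
t=8: x=[45.8696 44.0303 43.4843 35.6003 20.5733] k=[46 46 45 37 22]
t=9: x=[46.0000 45.9370 44.5591 36.7093 23.4610] k=[46 44 46 37 21]
t=10: x=[45.8696 44.1557 45.3301 36.7093 22.5204] k=[46 45 46 34 23]
t=11: x=[45.9348 45.0770 45.2083 34.2127 24.2201] k=[46 45 44 35 22]
t=12: x=[45.9348 44.9513 43.4843 34.9067 23.3411] k=[46 46 43 32 24]
t=13: x=[46.0000 45.8111 42.4711 32.3471 25.0378] k=[46 43 39 32 25]
t=14: x=[45.8044 42.7980 38.7279 32.1684 25.9733] k=[46 42 39 32 23]
t=15: x=[45.7392 41.8811 38.6673 32.0492 24.1003] k=[44 42 39 32 23]
t=16: x=[43.7049 41.7562 38.6673 32.0492 24.1003] k=[41 41 37 34 22]
t=17: x=[40.6161 40.5298 36.9506 33.6176 23.2811] k=[38 40 36 37 24]
t=18: x=[37.5605 39.3686 36.1838 36.2935 25.3366] k=[36 36 37 33 22]
t=19: x=[35.3321 35.6756 36.5874 32.7443 23.2211] k=[35 35 36 35 20]
t=20: x=[34.2870 34.6491 35.7602 34.3119 21.4575] k=[37 35 38 35 23]
t=21: x=[36.2550 34.8952 37.5361 34.6093 24.2800] k=[37 38 39 34 21]

3.846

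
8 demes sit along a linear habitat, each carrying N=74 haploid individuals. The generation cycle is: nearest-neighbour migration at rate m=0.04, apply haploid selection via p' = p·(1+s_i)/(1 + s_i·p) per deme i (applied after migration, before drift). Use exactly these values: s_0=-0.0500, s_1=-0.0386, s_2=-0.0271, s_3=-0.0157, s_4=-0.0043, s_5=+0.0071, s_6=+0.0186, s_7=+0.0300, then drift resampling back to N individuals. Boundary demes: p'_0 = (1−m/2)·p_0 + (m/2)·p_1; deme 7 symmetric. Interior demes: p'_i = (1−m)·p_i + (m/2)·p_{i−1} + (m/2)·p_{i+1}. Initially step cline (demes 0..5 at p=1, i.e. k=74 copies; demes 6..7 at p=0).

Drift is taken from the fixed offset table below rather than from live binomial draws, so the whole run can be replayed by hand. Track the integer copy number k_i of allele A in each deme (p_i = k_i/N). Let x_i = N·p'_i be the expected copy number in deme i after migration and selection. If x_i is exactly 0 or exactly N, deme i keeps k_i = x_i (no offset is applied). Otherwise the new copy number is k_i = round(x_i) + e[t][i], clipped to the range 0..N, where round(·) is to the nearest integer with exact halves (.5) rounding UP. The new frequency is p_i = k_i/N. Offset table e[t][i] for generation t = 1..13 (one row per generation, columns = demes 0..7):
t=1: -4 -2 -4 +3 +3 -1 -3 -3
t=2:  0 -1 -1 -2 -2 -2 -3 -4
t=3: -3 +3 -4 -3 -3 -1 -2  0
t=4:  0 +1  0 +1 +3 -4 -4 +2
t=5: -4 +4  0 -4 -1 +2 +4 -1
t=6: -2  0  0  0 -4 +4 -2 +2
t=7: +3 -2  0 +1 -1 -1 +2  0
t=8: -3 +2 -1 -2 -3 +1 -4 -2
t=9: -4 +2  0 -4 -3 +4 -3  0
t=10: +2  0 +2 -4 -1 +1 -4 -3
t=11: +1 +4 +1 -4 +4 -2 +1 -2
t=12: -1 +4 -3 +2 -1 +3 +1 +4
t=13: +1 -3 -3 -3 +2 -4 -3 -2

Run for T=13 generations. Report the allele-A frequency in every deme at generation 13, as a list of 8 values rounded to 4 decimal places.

[1.0000, 0.9595, 0.9189, 0.7297, 0.8649, 0.8243, 0.0270, 0.0270]

t=0: k=[74 74 74 74 74 74 0 0]
t=1: x=[74.0000 74.0000 74.0000 74.0000 74.0000 72.5302 1.5070 0.0000] k=[74 74 74 74 74 72 0 0]
t=2: x=[74.0000 74.0000 74.0000 74.0000 73.9598 70.6229 1.4663 0.0000] k=[74 74 74 74 72 69 0 0]
t=3: x=[74.0000 74.0000 74.0000 73.9594 71.9715 67.7208 1.4052 0.0000] k=[74 74 74 71 69 67 0 0]
t=4: x=[74.0000 74.0000 73.9383 70.9744 68.9799 65.7520 1.3645 0.0000] k=[74 74 74 72 72 62 0 0]
t=5: x=[74.0000 74.0000 73.9589 72.0096 71.7908 61.0358 1.2627 0.0000] k=[74 74 74 68 71 63 5 0]
t=6: x=[74.0000 74.0000 73.8767 68.0946 70.7667 62.0710 6.1633 0.1030] k=[74 74 74 68 67 66 4 2]
t=7: x=[74.0000 74.0000 73.8767 68.0135 66.9726 64.8370 5.2898 2.0995] k=[74 74 74 69 66 64 7 2]
t=8: x=[74.0000 74.0000 73.8972 68.9663 65.9893 62.9666 8.1730 2.1612] k=[74 74 73 67 63 64 4 0]
t=9: x=[74.0000 73.9792 72.8698 66.9396 63.0599 62.8472 5.2085 0.0824] k=[74 74 73 63 60 67 2 0]
t=10: x=[74.0000 73.9792 72.7877 62.9925 60.1516 65.6128 3.3179 0.0412] k=[74 74 74 59 59 67 0 0]
t=11: x=[74.0000 74.0000 73.6917 59.1127 59.1088 65.5531 1.3645 0.0000] k=[74 74 74 55 63 64 2 0]
t=12: x=[74.0000 74.0000 73.6095 55.3199 62.8192 62.8074 3.2569 0.0412] k=[74 74 71 57 62 66 4 4]
t=13: x=[74.0000 73.9376 70.6943 57.1752 61.9366 64.7375 5.3304 4.1133] k=[74 71 68 54 64 61 2 2]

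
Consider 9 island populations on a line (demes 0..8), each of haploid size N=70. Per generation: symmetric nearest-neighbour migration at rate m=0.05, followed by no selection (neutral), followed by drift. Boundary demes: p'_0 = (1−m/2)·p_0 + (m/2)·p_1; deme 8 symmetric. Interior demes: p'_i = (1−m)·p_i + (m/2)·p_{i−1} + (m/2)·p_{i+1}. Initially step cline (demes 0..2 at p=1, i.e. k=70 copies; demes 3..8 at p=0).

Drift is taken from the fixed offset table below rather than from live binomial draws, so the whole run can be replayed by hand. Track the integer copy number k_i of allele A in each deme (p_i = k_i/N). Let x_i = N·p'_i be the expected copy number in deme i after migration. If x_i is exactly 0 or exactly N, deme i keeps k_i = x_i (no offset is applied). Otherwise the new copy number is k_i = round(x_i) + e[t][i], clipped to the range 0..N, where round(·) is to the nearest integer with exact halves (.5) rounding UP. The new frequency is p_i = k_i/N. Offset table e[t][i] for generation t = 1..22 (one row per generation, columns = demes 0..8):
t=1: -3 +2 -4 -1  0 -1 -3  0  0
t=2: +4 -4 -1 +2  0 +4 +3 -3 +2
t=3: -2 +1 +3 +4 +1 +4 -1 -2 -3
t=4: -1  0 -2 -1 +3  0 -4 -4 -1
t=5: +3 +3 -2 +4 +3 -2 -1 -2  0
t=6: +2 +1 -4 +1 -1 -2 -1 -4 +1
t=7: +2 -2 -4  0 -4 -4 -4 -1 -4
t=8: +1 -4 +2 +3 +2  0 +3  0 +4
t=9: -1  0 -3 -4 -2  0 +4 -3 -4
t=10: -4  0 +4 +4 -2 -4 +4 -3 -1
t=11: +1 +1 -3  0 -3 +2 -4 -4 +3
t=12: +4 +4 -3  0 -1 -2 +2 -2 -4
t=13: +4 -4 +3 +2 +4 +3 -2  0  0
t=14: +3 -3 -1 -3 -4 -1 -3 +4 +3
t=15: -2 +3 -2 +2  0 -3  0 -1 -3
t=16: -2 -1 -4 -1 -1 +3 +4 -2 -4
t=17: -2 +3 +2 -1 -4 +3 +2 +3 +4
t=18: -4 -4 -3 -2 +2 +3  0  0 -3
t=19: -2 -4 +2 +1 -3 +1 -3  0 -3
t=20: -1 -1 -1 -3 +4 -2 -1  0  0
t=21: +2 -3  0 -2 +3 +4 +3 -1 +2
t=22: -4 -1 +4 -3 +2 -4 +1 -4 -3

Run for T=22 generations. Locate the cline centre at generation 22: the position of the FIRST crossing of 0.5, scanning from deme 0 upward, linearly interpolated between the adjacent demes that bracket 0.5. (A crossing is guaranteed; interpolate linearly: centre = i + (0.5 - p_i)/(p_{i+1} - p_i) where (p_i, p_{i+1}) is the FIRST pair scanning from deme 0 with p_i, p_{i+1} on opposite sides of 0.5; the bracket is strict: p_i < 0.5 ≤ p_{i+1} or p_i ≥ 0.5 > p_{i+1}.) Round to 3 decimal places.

2.324

t=0: k=[70 70 70 0 0 0 0 0 0]
t=1: x=[70.0000 70.0000 68.2500 1.7500 0.0000 0.0000 0.0000 0.0000 0.0000] k=[70 70 64 1 0 0 0 0 0]
t=2: x=[70.0000 69.8500 62.5750 2.5500 0.0250 0.0000 0.0000 0.0000 0.0000] k=[70 66 62 5 0 0 0 0 0]
t=3: x=[69.9000 66.0000 60.6750 6.3000 0.1250 0.0000 0.0000 0.0000 0.0000] k=[68 67 64 10 1 0 0 0 0]
t=4: x=[67.9750 66.9500 62.7250 11.1250 1.2000 0.0250 0.0000 0.0000 0.0000] k=[67 67 61 10 4 0 0 0 0]
t=5: x=[67.0000 66.8500 59.8750 11.1250 4.0500 0.1000 0.0000 0.0000 0.0000] k=[70 70 58 15 7 0 0 0 0]
t=6: x=[70.0000 69.7000 57.2250 15.8750 7.0250 0.1750 0.0000 0.0000 0.0000] k=[70 70 53 17 6 0 0 0 0]
t=7: x=[70.0000 69.5750 52.5250 17.6250 6.1250 0.1500 0.0000 0.0000 0.0000] k=[70 68 49 18 2 0 0 0 0]
t=8: x=[69.9500 67.5750 48.7000 18.3750 2.3500 0.0500 0.0000 0.0000 0.0000] k=[70 64 51 21 4 0 0 0 0]
t=9: x=[69.8500 63.8250 50.5750 21.3250 4.3250 0.1000 0.0000 0.0000 0.0000] k=[69 64 48 17 2 0 0 0 0]
t=10: x=[68.8750 63.7250 47.6250 17.4000 2.3250 0.0500 0.0000 0.0000 0.0000] k=[65 64 52 21 0 0 0 0 0]
t=11: x=[64.9750 63.7250 51.5250 21.2500 0.5250 0.0000 0.0000 0.0000 0.0000] k=[66 65 49 21 0 0 0 0 0]
t=12: x=[65.9750 64.6250 48.7000 21.1750 0.5250 0.0000 0.0000 0.0000 0.0000] k=[70 69 46 21 0 0 0 0 0]
t=13: x=[69.9750 68.4500 45.9500 21.1000 0.5250 0.0000 0.0000 0.0000 0.0000] k=[70 64 49 23 5 0 0 0 0]
t=14: x=[69.8500 63.7750 48.7250 23.2000 5.3250 0.1250 0.0000 0.0000 0.0000] k=[70 61 48 20 1 0 0 0 0]
t=15: x=[69.7750 60.9000 47.6250 20.2250 1.4500 0.0250 0.0000 0.0000 0.0000] k=[68 64 46 22 1 0 0 0 0]
t=16: x=[67.9000 63.6500 45.8500 22.0750 1.5000 0.0250 0.0000 0.0000 0.0000] k=[66 63 42 21 1 3 0 0 0]
t=17: x=[65.9250 62.5500 42.0000 21.0250 1.5500 2.8750 0.0750 0.0000 0.0000] k=[64 66 44 20 0 6 2 0 0]
t=18: x=[64.0500 65.4000 43.9500 20.1000 0.6500 5.7500 2.0500 0.0500 0.0000] k=[60 61 41 18 3 9 2 0 0]
t=19: x=[60.0250 60.4750 40.9250 18.2000 3.5250 8.6750 2.1250 0.0500 0.0000] k=[58 56 43 19 1 10 0 0 0]
t=20: x=[57.9500 55.7250 42.7250 19.1500 1.6750 9.5250 0.2500 0.0000 0.0000] k=[57 55 42 16 6 8 0 0 0]
t=21: x=[56.9500 54.7250 41.6750 16.4000 6.3000 7.7500 0.2000 0.0000 0.0000] k=[59 52 42 14 9 12 3 0 0]
t=22: x=[58.8250 51.9250 41.5500 14.5750 9.2000 11.7000 3.1500 0.0750 0.0000] k=[55 51 46 12 11 8 4 0 0]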